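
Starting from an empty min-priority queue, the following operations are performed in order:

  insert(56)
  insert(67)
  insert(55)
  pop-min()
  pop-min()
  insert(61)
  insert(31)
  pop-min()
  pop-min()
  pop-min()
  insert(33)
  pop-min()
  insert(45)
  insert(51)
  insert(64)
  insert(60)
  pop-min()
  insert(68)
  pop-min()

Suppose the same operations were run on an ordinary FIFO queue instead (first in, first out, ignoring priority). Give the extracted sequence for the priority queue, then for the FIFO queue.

priority queue: 55 → 56 → 31 → 61 → 67 → 33 → 45 → 51; FIFO queue: 56 → 67 → 55 → 61 → 31 → 33 → 45 → 51

insert 56 → {56}
insert 67 → {56, 67}
insert 55 → {55, 56, 67}
pop-min → 55; now {56, 67}
pop-min → 56; now {67}
insert 61 → {61, 67}
insert 31 → {31, 61, 67}
pop-min → 31; now {61, 67}
pop-min → 61; now {67}
pop-min → 67; now {}
insert 33 → {33}
pop-min → 33; now {}
insert 45 → {45}
insert 51 → {45, 51}
insert 64 → {45, 51, 64}
insert 60 → {45, 51, 60, 64}
pop-min → 45; now {51, 60, 64}
insert 68 → {51, 60, 64, 68}
pop-min → 51; now {60, 64, 68}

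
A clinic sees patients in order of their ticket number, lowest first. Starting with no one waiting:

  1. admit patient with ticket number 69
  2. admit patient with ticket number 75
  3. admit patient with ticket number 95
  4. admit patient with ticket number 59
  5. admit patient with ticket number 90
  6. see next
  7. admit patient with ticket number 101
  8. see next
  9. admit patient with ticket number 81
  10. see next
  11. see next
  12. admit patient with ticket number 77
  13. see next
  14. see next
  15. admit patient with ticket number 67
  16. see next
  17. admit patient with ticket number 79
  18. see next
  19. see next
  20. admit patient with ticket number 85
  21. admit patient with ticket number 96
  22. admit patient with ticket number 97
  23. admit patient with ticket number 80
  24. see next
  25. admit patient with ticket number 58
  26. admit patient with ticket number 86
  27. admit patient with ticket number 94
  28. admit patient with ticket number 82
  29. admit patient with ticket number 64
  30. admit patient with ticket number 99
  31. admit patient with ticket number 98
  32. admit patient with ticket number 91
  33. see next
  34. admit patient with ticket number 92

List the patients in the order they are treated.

insert 69 → {69}
insert 75 → {69, 75}
insert 95 → {69, 75, 95}
insert 59 → {59, 69, 75, 95}
insert 90 → {59, 69, 75, 90, 95}
see next → 59; now {69, 75, 90, 95}
insert 101 → {69, 75, 90, 95, 101}
see next → 69; now {75, 90, 95, 101}
insert 81 → {75, 81, 90, 95, 101}
see next → 75; now {81, 90, 95, 101}
see next → 81; now {90, 95, 101}
insert 77 → {77, 90, 95, 101}
see next → 77; now {90, 95, 101}
see next → 90; now {95, 101}
insert 67 → {67, 95, 101}
see next → 67; now {95, 101}
insert 79 → {79, 95, 101}
see next → 79; now {95, 101}
see next → 95; now {101}
insert 85 → {85, 101}
insert 96 → {85, 96, 101}
insert 97 → {85, 96, 97, 101}
insert 80 → {80, 85, 96, 97, 101}
see next → 80; now {85, 96, 97, 101}
insert 58 → {58, 85, 96, 97, 101}
insert 86 → {58, 85, 86, 96, 97, 101}
insert 94 → {58, 85, 86, 94, 96, 97, 101}
insert 82 → {58, 82, 85, 86, 94, 96, 97, 101}
insert 64 → {58, 64, 82, 85, 86, 94, 96, 97, 101}
insert 99 → {58, 64, 82, 85, 86, 94, 96, 97, 99, 101}
insert 98 → {58, 64, 82, 85, 86, 94, 96, 97, 98, 99, 101}
insert 91 → {58, 64, 82, 85, 86, 91, 94, 96, 97, 98, 99, 101}
see next → 58; now {64, 82, 85, 86, 91, 94, 96, 97, 98, 99, 101}
insert 92 → {64, 82, 85, 86, 91, 92, 94, 96, 97, 98, 99, 101}

[59, 69, 75, 81, 77, 90, 67, 79, 95, 80, 58]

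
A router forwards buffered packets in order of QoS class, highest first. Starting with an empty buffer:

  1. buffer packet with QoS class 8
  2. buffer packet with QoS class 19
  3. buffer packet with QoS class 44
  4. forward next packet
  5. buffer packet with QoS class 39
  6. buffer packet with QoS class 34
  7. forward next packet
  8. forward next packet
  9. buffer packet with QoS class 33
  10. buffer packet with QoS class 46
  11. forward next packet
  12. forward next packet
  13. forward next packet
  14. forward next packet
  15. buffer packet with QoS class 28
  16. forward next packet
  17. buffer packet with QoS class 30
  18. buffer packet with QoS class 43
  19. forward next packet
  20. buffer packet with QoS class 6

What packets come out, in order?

insert 8 → {8}
insert 19 → {19, 8}
insert 44 → {44, 19, 8}
forward next packet → 44; now {19, 8}
insert 39 → {39, 19, 8}
insert 34 → {39, 34, 19, 8}
forward next packet → 39; now {34, 19, 8}
forward next packet → 34; now {19, 8}
insert 33 → {33, 19, 8}
insert 46 → {46, 33, 19, 8}
forward next packet → 46; now {33, 19, 8}
forward next packet → 33; now {19, 8}
forward next packet → 19; now {8}
forward next packet → 8; now {}
insert 28 → {28}
forward next packet → 28; now {}
insert 30 → {30}
insert 43 → {43, 30}
forward next packet → 43; now {30}
insert 6 → {30, 6}

44, 39, 34, 46, 33, 19, 8, 28, 43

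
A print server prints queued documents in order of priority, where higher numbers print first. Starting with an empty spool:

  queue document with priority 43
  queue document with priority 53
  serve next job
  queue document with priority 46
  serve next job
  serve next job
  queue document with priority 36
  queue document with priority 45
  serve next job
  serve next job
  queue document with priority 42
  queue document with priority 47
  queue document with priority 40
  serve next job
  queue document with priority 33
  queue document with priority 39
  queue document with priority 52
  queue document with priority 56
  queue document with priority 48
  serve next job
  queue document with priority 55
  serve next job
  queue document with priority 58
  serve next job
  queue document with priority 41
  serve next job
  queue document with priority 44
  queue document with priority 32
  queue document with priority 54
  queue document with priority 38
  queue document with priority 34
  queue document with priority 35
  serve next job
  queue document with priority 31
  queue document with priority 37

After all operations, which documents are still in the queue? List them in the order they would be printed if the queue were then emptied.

48, 44, 42, 41, 40, 39, 38, 37, 35, 34, 33, 32, 31

insert 43 → {43}
insert 53 → {53, 43}
serve next job → 53; now {43}
insert 46 → {46, 43}
serve next job → 46; now {43}
serve next job → 43; now {}
insert 36 → {36}
insert 45 → {45, 36}
serve next job → 45; now {36}
serve next job → 36; now {}
insert 42 → {42}
insert 47 → {47, 42}
insert 40 → {47, 42, 40}
serve next job → 47; now {42, 40}
insert 33 → {42, 40, 33}
insert 39 → {42, 40, 39, 33}
insert 52 → {52, 42, 40, 39, 33}
insert 56 → {56, 52, 42, 40, 39, 33}
insert 48 → {56, 52, 48, 42, 40, 39, 33}
serve next job → 56; now {52, 48, 42, 40, 39, 33}
insert 55 → {55, 52, 48, 42, 40, 39, 33}
serve next job → 55; now {52, 48, 42, 40, 39, 33}
insert 58 → {58, 52, 48, 42, 40, 39, 33}
serve next job → 58; now {52, 48, 42, 40, 39, 33}
insert 41 → {52, 48, 42, 41, 40, 39, 33}
serve next job → 52; now {48, 42, 41, 40, 39, 33}
insert 44 → {48, 44, 42, 41, 40, 39, 33}
insert 32 → {48, 44, 42, 41, 40, 39, 33, 32}
insert 54 → {54, 48, 44, 42, 41, 40, 39, 33, 32}
insert 38 → {54, 48, 44, 42, 41, 40, 39, 38, 33, 32}
insert 34 → {54, 48, 44, 42, 41, 40, 39, 38, 34, 33, 32}
insert 35 → {54, 48, 44, 42, 41, 40, 39, 38, 35, 34, 33, 32}
serve next job → 54; now {48, 44, 42, 41, 40, 39, 38, 35, 34, 33, 32}
insert 31 → {48, 44, 42, 41, 40, 39, 38, 35, 34, 33, 32, 31}
insert 37 → {48, 44, 42, 41, 40, 39, 38, 37, 35, 34, 33, 32, 31}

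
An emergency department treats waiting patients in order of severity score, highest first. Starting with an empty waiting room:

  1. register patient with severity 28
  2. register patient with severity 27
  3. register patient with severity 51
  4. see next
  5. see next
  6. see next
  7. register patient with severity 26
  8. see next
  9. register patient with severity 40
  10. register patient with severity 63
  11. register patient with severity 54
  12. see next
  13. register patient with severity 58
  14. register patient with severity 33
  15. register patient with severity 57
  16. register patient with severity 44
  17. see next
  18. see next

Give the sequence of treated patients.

insert 28 → {28}
insert 27 → {28, 27}
insert 51 → {51, 28, 27}
see next → 51; now {28, 27}
see next → 28; now {27}
see next → 27; now {}
insert 26 → {26}
see next → 26; now {}
insert 40 → {40}
insert 63 → {63, 40}
insert 54 → {63, 54, 40}
see next → 63; now {54, 40}
insert 58 → {58, 54, 40}
insert 33 → {58, 54, 40, 33}
insert 57 → {58, 57, 54, 40, 33}
insert 44 → {58, 57, 54, 44, 40, 33}
see next → 58; now {57, 54, 44, 40, 33}
see next → 57; now {54, 44, 40, 33}

51, 28, 27, 26, 63, 58, 57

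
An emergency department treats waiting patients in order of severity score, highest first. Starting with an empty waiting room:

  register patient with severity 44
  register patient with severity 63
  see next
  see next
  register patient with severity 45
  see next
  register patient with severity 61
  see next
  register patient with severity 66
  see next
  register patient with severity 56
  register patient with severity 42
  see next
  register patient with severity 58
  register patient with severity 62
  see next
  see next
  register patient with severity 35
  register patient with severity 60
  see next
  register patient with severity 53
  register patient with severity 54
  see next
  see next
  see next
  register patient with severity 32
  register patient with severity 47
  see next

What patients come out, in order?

[63, 44, 45, 61, 66, 56, 62, 58, 60, 54, 53, 42, 47]

insert 44 → {44}
insert 63 → {63, 44}
see next → 63; now {44}
see next → 44; now {}
insert 45 → {45}
see next → 45; now {}
insert 61 → {61}
see next → 61; now {}
insert 66 → {66}
see next → 66; now {}
insert 56 → {56}
insert 42 → {56, 42}
see next → 56; now {42}
insert 58 → {58, 42}
insert 62 → {62, 58, 42}
see next → 62; now {58, 42}
see next → 58; now {42}
insert 35 → {42, 35}
insert 60 → {60, 42, 35}
see next → 60; now {42, 35}
insert 53 → {53, 42, 35}
insert 54 → {54, 53, 42, 35}
see next → 54; now {53, 42, 35}
see next → 53; now {42, 35}
see next → 42; now {35}
insert 32 → {35, 32}
insert 47 → {47, 35, 32}
see next → 47; now {35, 32}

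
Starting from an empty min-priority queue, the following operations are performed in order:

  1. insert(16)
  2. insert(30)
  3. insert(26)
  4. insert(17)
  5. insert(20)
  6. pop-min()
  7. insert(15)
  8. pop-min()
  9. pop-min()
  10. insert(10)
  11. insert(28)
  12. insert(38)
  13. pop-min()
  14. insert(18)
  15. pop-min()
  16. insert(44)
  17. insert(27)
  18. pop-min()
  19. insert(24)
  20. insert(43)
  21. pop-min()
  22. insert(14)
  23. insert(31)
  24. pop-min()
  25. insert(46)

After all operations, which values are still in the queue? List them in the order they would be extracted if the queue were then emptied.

insert 16 → {16}
insert 30 → {16, 30}
insert 26 → {16, 26, 30}
insert 17 → {16, 17, 26, 30}
insert 20 → {16, 17, 20, 26, 30}
pop-min → 16; now {17, 20, 26, 30}
insert 15 → {15, 17, 20, 26, 30}
pop-min → 15; now {17, 20, 26, 30}
pop-min → 17; now {20, 26, 30}
insert 10 → {10, 20, 26, 30}
insert 28 → {10, 20, 26, 28, 30}
insert 38 → {10, 20, 26, 28, 30, 38}
pop-min → 10; now {20, 26, 28, 30, 38}
insert 18 → {18, 20, 26, 28, 30, 38}
pop-min → 18; now {20, 26, 28, 30, 38}
insert 44 → {20, 26, 28, 30, 38, 44}
insert 27 → {20, 26, 27, 28, 30, 38, 44}
pop-min → 20; now {26, 27, 28, 30, 38, 44}
insert 24 → {24, 26, 27, 28, 30, 38, 44}
insert 43 → {24, 26, 27, 28, 30, 38, 43, 44}
pop-min → 24; now {26, 27, 28, 30, 38, 43, 44}
insert 14 → {14, 26, 27, 28, 30, 38, 43, 44}
insert 31 → {14, 26, 27, 28, 30, 31, 38, 43, 44}
pop-min → 14; now {26, 27, 28, 30, 31, 38, 43, 44}
insert 46 → {26, 27, 28, 30, 31, 38, 43, 44, 46}

26, 27, 28, 30, 31, 38, 43, 44, 46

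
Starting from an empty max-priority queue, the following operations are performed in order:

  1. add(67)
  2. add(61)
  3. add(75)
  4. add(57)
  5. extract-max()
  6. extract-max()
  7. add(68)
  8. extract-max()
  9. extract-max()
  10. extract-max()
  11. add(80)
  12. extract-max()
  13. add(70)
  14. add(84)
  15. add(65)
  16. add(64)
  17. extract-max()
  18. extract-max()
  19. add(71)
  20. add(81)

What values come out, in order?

75, 67, 68, 61, 57, 80, 84, 70

insert 67 → {67}
insert 61 → {67, 61}
insert 75 → {75, 67, 61}
insert 57 → {75, 67, 61, 57}
extract-max → 75; now {67, 61, 57}
extract-max → 67; now {61, 57}
insert 68 → {68, 61, 57}
extract-max → 68; now {61, 57}
extract-max → 61; now {57}
extract-max → 57; now {}
insert 80 → {80}
extract-max → 80; now {}
insert 70 → {70}
insert 84 → {84, 70}
insert 65 → {84, 70, 65}
insert 64 → {84, 70, 65, 64}
extract-max → 84; now {70, 65, 64}
extract-max → 70; now {65, 64}
insert 71 → {71, 65, 64}
insert 81 → {81, 71, 65, 64}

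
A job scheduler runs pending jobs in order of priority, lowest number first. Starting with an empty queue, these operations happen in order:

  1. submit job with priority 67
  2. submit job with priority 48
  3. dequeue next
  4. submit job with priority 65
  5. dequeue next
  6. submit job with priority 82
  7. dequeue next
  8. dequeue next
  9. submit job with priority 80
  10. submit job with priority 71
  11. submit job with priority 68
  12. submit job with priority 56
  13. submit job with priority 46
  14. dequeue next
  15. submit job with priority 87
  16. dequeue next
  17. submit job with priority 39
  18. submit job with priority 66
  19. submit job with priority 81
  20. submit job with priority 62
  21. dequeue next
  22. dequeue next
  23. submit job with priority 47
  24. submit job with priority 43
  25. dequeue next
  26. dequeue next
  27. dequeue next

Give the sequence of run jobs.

48, 65, 67, 82, 46, 56, 39, 62, 43, 47, 66

insert 67 → {67}
insert 48 → {48, 67}
dequeue next → 48; now {67}
insert 65 → {65, 67}
dequeue next → 65; now {67}
insert 82 → {67, 82}
dequeue next → 67; now {82}
dequeue next → 82; now {}
insert 80 → {80}
insert 71 → {71, 80}
insert 68 → {68, 71, 80}
insert 56 → {56, 68, 71, 80}
insert 46 → {46, 56, 68, 71, 80}
dequeue next → 46; now {56, 68, 71, 80}
insert 87 → {56, 68, 71, 80, 87}
dequeue next → 56; now {68, 71, 80, 87}
insert 39 → {39, 68, 71, 80, 87}
insert 66 → {39, 66, 68, 71, 80, 87}
insert 81 → {39, 66, 68, 71, 80, 81, 87}
insert 62 → {39, 62, 66, 68, 71, 80, 81, 87}
dequeue next → 39; now {62, 66, 68, 71, 80, 81, 87}
dequeue next → 62; now {66, 68, 71, 80, 81, 87}
insert 47 → {47, 66, 68, 71, 80, 81, 87}
insert 43 → {43, 47, 66, 68, 71, 80, 81, 87}
dequeue next → 43; now {47, 66, 68, 71, 80, 81, 87}
dequeue next → 47; now {66, 68, 71, 80, 81, 87}
dequeue next → 66; now {68, 71, 80, 81, 87}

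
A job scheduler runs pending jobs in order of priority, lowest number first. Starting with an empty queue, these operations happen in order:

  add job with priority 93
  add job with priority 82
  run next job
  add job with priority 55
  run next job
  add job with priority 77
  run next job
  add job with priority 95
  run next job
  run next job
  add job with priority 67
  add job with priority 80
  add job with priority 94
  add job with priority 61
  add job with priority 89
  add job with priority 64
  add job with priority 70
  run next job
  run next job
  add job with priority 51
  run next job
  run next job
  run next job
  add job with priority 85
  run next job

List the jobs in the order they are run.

82, 55, 77, 93, 95, 61, 64, 51, 67, 70, 80

insert 93 → {93}
insert 82 → {82, 93}
run next job → 82; now {93}
insert 55 → {55, 93}
run next job → 55; now {93}
insert 77 → {77, 93}
run next job → 77; now {93}
insert 95 → {93, 95}
run next job → 93; now {95}
run next job → 95; now {}
insert 67 → {67}
insert 80 → {67, 80}
insert 94 → {67, 80, 94}
insert 61 → {61, 67, 80, 94}
insert 89 → {61, 67, 80, 89, 94}
insert 64 → {61, 64, 67, 80, 89, 94}
insert 70 → {61, 64, 67, 70, 80, 89, 94}
run next job → 61; now {64, 67, 70, 80, 89, 94}
run next job → 64; now {67, 70, 80, 89, 94}
insert 51 → {51, 67, 70, 80, 89, 94}
run next job → 51; now {67, 70, 80, 89, 94}
run next job → 67; now {70, 80, 89, 94}
run next job → 70; now {80, 89, 94}
insert 85 → {80, 85, 89, 94}
run next job → 80; now {85, 89, 94}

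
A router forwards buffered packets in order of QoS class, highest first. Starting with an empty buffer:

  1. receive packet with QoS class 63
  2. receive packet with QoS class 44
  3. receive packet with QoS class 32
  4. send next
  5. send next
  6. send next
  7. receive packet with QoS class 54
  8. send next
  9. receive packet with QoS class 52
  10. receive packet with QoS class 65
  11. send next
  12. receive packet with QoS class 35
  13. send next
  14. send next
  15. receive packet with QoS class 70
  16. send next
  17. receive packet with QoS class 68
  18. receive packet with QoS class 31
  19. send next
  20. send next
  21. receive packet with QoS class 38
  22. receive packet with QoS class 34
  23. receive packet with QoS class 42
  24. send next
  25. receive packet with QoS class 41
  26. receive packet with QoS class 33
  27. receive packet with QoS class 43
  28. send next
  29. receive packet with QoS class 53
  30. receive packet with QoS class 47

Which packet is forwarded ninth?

insert 63 → {63}
insert 44 → {63, 44}
insert 32 → {63, 44, 32}
send next → 63; now {44, 32}
send next → 44; now {32}
send next → 32; now {}
insert 54 → {54}
send next → 54; now {}
insert 52 → {52}
insert 65 → {65, 52}
send next → 65; now {52}
insert 35 → {52, 35}
send next → 52; now {35}
send next → 35; now {}
insert 70 → {70}
send next → 70; now {}
insert 68 → {68}
insert 31 → {68, 31}
send next → 68; now {31}
send next → 31; now {}
insert 38 → {38}
insert 34 → {38, 34}
insert 42 → {42, 38, 34}
send next → 42; now {38, 34}
insert 41 → {41, 38, 34}
insert 33 → {41, 38, 34, 33}
insert 43 → {43, 41, 38, 34, 33}
send next → 43; now {41, 38, 34, 33}
insert 53 → {53, 41, 38, 34, 33}
insert 47 → {53, 47, 41, 38, 34, 33}

68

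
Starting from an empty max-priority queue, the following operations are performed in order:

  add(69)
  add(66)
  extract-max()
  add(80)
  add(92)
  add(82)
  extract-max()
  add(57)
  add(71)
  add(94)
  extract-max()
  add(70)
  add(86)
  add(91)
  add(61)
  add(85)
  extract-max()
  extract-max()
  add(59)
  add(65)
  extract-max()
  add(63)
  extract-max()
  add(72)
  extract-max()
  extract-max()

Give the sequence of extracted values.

insert 69 → {69}
insert 66 → {69, 66}
extract-max → 69; now {66}
insert 80 → {80, 66}
insert 92 → {92, 80, 66}
insert 82 → {92, 82, 80, 66}
extract-max → 92; now {82, 80, 66}
insert 57 → {82, 80, 66, 57}
insert 71 → {82, 80, 71, 66, 57}
insert 94 → {94, 82, 80, 71, 66, 57}
extract-max → 94; now {82, 80, 71, 66, 57}
insert 70 → {82, 80, 71, 70, 66, 57}
insert 86 → {86, 82, 80, 71, 70, 66, 57}
insert 91 → {91, 86, 82, 80, 71, 70, 66, 57}
insert 61 → {91, 86, 82, 80, 71, 70, 66, 61, 57}
insert 85 → {91, 86, 85, 82, 80, 71, 70, 66, 61, 57}
extract-max → 91; now {86, 85, 82, 80, 71, 70, 66, 61, 57}
extract-max → 86; now {85, 82, 80, 71, 70, 66, 61, 57}
insert 59 → {85, 82, 80, 71, 70, 66, 61, 59, 57}
insert 65 → {85, 82, 80, 71, 70, 66, 65, 61, 59, 57}
extract-max → 85; now {82, 80, 71, 70, 66, 65, 61, 59, 57}
insert 63 → {82, 80, 71, 70, 66, 65, 63, 61, 59, 57}
extract-max → 82; now {80, 71, 70, 66, 65, 63, 61, 59, 57}
insert 72 → {80, 72, 71, 70, 66, 65, 63, 61, 59, 57}
extract-max → 80; now {72, 71, 70, 66, 65, 63, 61, 59, 57}
extract-max → 72; now {71, 70, 66, 65, 63, 61, 59, 57}

69 → 92 → 94 → 91 → 86 → 85 → 82 → 80 → 72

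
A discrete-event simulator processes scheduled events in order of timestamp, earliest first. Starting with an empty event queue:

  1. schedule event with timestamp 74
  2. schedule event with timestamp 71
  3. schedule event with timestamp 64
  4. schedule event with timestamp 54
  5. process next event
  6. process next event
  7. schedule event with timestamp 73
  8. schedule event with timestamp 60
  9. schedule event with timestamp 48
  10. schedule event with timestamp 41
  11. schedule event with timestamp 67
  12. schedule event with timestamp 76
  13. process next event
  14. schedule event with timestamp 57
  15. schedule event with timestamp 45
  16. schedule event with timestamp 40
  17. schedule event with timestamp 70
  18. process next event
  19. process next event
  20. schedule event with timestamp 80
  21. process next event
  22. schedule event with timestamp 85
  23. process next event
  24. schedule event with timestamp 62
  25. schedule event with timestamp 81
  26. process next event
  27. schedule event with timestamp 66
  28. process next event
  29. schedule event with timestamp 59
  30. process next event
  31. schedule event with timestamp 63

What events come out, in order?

insert 74 → {74}
insert 71 → {71, 74}
insert 64 → {64, 71, 74}
insert 54 → {54, 64, 71, 74}
process next event → 54; now {64, 71, 74}
process next event → 64; now {71, 74}
insert 73 → {71, 73, 74}
insert 60 → {60, 71, 73, 74}
insert 48 → {48, 60, 71, 73, 74}
insert 41 → {41, 48, 60, 71, 73, 74}
insert 67 → {41, 48, 60, 67, 71, 73, 74}
insert 76 → {41, 48, 60, 67, 71, 73, 74, 76}
process next event → 41; now {48, 60, 67, 71, 73, 74, 76}
insert 57 → {48, 57, 60, 67, 71, 73, 74, 76}
insert 45 → {45, 48, 57, 60, 67, 71, 73, 74, 76}
insert 40 → {40, 45, 48, 57, 60, 67, 71, 73, 74, 76}
insert 70 → {40, 45, 48, 57, 60, 67, 70, 71, 73, 74, 76}
process next event → 40; now {45, 48, 57, 60, 67, 70, 71, 73, 74, 76}
process next event → 45; now {48, 57, 60, 67, 70, 71, 73, 74, 76}
insert 80 → {48, 57, 60, 67, 70, 71, 73, 74, 76, 80}
process next event → 48; now {57, 60, 67, 70, 71, 73, 74, 76, 80}
insert 85 → {57, 60, 67, 70, 71, 73, 74, 76, 80, 85}
process next event → 57; now {60, 67, 70, 71, 73, 74, 76, 80, 85}
insert 62 → {60, 62, 67, 70, 71, 73, 74, 76, 80, 85}
insert 81 → {60, 62, 67, 70, 71, 73, 74, 76, 80, 81, 85}
process next event → 60; now {62, 67, 70, 71, 73, 74, 76, 80, 81, 85}
insert 66 → {62, 66, 67, 70, 71, 73, 74, 76, 80, 81, 85}
process next event → 62; now {66, 67, 70, 71, 73, 74, 76, 80, 81, 85}
insert 59 → {59, 66, 67, 70, 71, 73, 74, 76, 80, 81, 85}
process next event → 59; now {66, 67, 70, 71, 73, 74, 76, 80, 81, 85}
insert 63 → {63, 66, 67, 70, 71, 73, 74, 76, 80, 81, 85}

54 → 64 → 41 → 40 → 45 → 48 → 57 → 60 → 62 → 59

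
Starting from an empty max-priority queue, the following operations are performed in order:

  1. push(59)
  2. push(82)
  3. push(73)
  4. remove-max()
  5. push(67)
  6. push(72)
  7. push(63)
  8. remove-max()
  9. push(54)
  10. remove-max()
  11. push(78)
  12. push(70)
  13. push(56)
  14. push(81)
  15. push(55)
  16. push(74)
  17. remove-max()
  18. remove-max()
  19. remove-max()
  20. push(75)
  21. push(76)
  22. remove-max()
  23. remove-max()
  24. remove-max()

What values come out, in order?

insert 59 → {59}
insert 82 → {82, 59}
insert 73 → {82, 73, 59}
remove-max → 82; now {73, 59}
insert 67 → {73, 67, 59}
insert 72 → {73, 72, 67, 59}
insert 63 → {73, 72, 67, 63, 59}
remove-max → 73; now {72, 67, 63, 59}
insert 54 → {72, 67, 63, 59, 54}
remove-max → 72; now {67, 63, 59, 54}
insert 78 → {78, 67, 63, 59, 54}
insert 70 → {78, 70, 67, 63, 59, 54}
insert 56 → {78, 70, 67, 63, 59, 56, 54}
insert 81 → {81, 78, 70, 67, 63, 59, 56, 54}
insert 55 → {81, 78, 70, 67, 63, 59, 56, 55, 54}
insert 74 → {81, 78, 74, 70, 67, 63, 59, 56, 55, 54}
remove-max → 81; now {78, 74, 70, 67, 63, 59, 56, 55, 54}
remove-max → 78; now {74, 70, 67, 63, 59, 56, 55, 54}
remove-max → 74; now {70, 67, 63, 59, 56, 55, 54}
insert 75 → {75, 70, 67, 63, 59, 56, 55, 54}
insert 76 → {76, 75, 70, 67, 63, 59, 56, 55, 54}
remove-max → 76; now {75, 70, 67, 63, 59, 56, 55, 54}
remove-max → 75; now {70, 67, 63, 59, 56, 55, 54}
remove-max → 70; now {67, 63, 59, 56, 55, 54}

[82, 73, 72, 81, 78, 74, 76, 75, 70]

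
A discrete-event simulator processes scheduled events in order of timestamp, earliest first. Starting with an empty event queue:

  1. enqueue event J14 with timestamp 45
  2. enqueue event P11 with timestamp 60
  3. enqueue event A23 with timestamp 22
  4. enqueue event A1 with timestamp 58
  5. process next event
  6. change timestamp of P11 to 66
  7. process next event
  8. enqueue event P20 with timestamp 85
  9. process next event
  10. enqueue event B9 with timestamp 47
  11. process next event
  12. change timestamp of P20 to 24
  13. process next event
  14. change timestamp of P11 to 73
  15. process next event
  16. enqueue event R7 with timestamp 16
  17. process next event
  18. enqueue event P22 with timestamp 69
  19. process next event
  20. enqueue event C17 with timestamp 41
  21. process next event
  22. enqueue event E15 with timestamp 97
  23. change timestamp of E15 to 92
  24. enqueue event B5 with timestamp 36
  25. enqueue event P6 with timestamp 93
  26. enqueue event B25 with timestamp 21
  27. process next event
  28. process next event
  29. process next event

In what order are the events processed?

[A23, J14, A1, B9, P20, P11, R7, P22, C17, B25, B5, E15]

add J14 (timestamp 45) → {J14:45}
add P11 (timestamp 60) → {J14:45, P11:60}
add A23 (timestamp 22) → {A23:22, J14:45, P11:60}
add A1 (timestamp 58) → {A23:22, J14:45, A1:58, P11:60}
process next event → A23; now {J14:45, A1:58, P11:60}
update P11 to timestamp 66 → {J14:45, A1:58, P11:66}
process next event → J14; now {A1:58, P11:66}
add P20 (timestamp 85) → {A1:58, P11:66, P20:85}
process next event → A1; now {P11:66, P20:85}
add B9 (timestamp 47) → {B9:47, P11:66, P20:85}
process next event → B9; now {P11:66, P20:85}
update P20 to timestamp 24 → {P20:24, P11:66}
process next event → P20; now {P11:66}
update P11 to timestamp 73 → {P11:73}
process next event → P11; now {}
add R7 (timestamp 16) → {R7:16}
process next event → R7; now {}
add P22 (timestamp 69) → {P22:69}
process next event → P22; now {}
add C17 (timestamp 41) → {C17:41}
process next event → C17; now {}
add E15 (timestamp 97) → {E15:97}
update E15 to timestamp 92 → {E15:92}
add B5 (timestamp 36) → {B5:36, E15:92}
add P6 (timestamp 93) → {B5:36, E15:92, P6:93}
add B25 (timestamp 21) → {B25:21, B5:36, E15:92, P6:93}
process next event → B25; now {B5:36, E15:92, P6:93}
process next event → B5; now {E15:92, P6:93}
process next event → E15; now {P6:93}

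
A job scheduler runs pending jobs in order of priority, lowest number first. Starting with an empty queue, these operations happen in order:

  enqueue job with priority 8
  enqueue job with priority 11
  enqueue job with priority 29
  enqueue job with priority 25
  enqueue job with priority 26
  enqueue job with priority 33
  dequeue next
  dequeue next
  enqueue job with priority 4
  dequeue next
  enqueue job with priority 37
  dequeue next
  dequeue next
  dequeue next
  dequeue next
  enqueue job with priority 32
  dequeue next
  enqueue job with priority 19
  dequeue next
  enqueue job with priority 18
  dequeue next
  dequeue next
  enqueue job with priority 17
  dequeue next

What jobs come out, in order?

[8, 11, 4, 25, 26, 29, 33, 32, 19, 18, 37, 17]

insert 8 → {8}
insert 11 → {8, 11}
insert 29 → {8, 11, 29}
insert 25 → {8, 11, 25, 29}
insert 26 → {8, 11, 25, 26, 29}
insert 33 → {8, 11, 25, 26, 29, 33}
dequeue next → 8; now {11, 25, 26, 29, 33}
dequeue next → 11; now {25, 26, 29, 33}
insert 4 → {4, 25, 26, 29, 33}
dequeue next → 4; now {25, 26, 29, 33}
insert 37 → {25, 26, 29, 33, 37}
dequeue next → 25; now {26, 29, 33, 37}
dequeue next → 26; now {29, 33, 37}
dequeue next → 29; now {33, 37}
dequeue next → 33; now {37}
insert 32 → {32, 37}
dequeue next → 32; now {37}
insert 19 → {19, 37}
dequeue next → 19; now {37}
insert 18 → {18, 37}
dequeue next → 18; now {37}
dequeue next → 37; now {}
insert 17 → {17}
dequeue next → 17; now {}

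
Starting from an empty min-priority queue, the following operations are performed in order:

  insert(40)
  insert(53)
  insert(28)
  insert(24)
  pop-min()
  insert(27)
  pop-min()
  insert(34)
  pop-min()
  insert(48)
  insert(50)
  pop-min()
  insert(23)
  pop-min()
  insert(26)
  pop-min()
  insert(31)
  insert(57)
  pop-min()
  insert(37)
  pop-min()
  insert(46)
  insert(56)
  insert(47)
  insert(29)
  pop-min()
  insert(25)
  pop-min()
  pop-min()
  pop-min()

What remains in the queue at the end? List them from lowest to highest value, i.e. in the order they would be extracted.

[47, 48, 50, 53, 56, 57]

insert 40 → {40}
insert 53 → {40, 53}
insert 28 → {28, 40, 53}
insert 24 → {24, 28, 40, 53}
pop-min → 24; now {28, 40, 53}
insert 27 → {27, 28, 40, 53}
pop-min → 27; now {28, 40, 53}
insert 34 → {28, 34, 40, 53}
pop-min → 28; now {34, 40, 53}
insert 48 → {34, 40, 48, 53}
insert 50 → {34, 40, 48, 50, 53}
pop-min → 34; now {40, 48, 50, 53}
insert 23 → {23, 40, 48, 50, 53}
pop-min → 23; now {40, 48, 50, 53}
insert 26 → {26, 40, 48, 50, 53}
pop-min → 26; now {40, 48, 50, 53}
insert 31 → {31, 40, 48, 50, 53}
insert 57 → {31, 40, 48, 50, 53, 57}
pop-min → 31; now {40, 48, 50, 53, 57}
insert 37 → {37, 40, 48, 50, 53, 57}
pop-min → 37; now {40, 48, 50, 53, 57}
insert 46 → {40, 46, 48, 50, 53, 57}
insert 56 → {40, 46, 48, 50, 53, 56, 57}
insert 47 → {40, 46, 47, 48, 50, 53, 56, 57}
insert 29 → {29, 40, 46, 47, 48, 50, 53, 56, 57}
pop-min → 29; now {40, 46, 47, 48, 50, 53, 56, 57}
insert 25 → {25, 40, 46, 47, 48, 50, 53, 56, 57}
pop-min → 25; now {40, 46, 47, 48, 50, 53, 56, 57}
pop-min → 40; now {46, 47, 48, 50, 53, 56, 57}
pop-min → 46; now {47, 48, 50, 53, 56, 57}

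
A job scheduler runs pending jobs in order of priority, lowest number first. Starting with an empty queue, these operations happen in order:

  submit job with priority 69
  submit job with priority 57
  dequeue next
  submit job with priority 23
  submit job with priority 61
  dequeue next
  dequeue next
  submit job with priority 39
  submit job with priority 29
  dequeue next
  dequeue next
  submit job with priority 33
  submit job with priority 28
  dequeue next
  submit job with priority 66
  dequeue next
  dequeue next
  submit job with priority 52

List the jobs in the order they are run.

57 → 23 → 61 → 29 → 39 → 28 → 33 → 66

insert 69 → {69}
insert 57 → {57, 69}
dequeue next → 57; now {69}
insert 23 → {23, 69}
insert 61 → {23, 61, 69}
dequeue next → 23; now {61, 69}
dequeue next → 61; now {69}
insert 39 → {39, 69}
insert 29 → {29, 39, 69}
dequeue next → 29; now {39, 69}
dequeue next → 39; now {69}
insert 33 → {33, 69}
insert 28 → {28, 33, 69}
dequeue next → 28; now {33, 69}
insert 66 → {33, 66, 69}
dequeue next → 33; now {66, 69}
dequeue next → 66; now {69}
insert 52 → {52, 69}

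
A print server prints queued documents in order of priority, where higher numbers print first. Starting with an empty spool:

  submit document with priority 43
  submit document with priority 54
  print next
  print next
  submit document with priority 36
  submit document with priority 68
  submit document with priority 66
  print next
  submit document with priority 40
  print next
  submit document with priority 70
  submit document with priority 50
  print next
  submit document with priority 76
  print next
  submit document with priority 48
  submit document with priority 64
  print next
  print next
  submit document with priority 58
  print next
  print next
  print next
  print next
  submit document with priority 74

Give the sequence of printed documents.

54, 43, 68, 66, 70, 76, 64, 50, 58, 48, 40, 36

insert 43 → {43}
insert 54 → {54, 43}
print next → 54; now {43}
print next → 43; now {}
insert 36 → {36}
insert 68 → {68, 36}
insert 66 → {68, 66, 36}
print next → 68; now {66, 36}
insert 40 → {66, 40, 36}
print next → 66; now {40, 36}
insert 70 → {70, 40, 36}
insert 50 → {70, 50, 40, 36}
print next → 70; now {50, 40, 36}
insert 76 → {76, 50, 40, 36}
print next → 76; now {50, 40, 36}
insert 48 → {50, 48, 40, 36}
insert 64 → {64, 50, 48, 40, 36}
print next → 64; now {50, 48, 40, 36}
print next → 50; now {48, 40, 36}
insert 58 → {58, 48, 40, 36}
print next → 58; now {48, 40, 36}
print next → 48; now {40, 36}
print next → 40; now {36}
print next → 36; now {}
insert 74 → {74}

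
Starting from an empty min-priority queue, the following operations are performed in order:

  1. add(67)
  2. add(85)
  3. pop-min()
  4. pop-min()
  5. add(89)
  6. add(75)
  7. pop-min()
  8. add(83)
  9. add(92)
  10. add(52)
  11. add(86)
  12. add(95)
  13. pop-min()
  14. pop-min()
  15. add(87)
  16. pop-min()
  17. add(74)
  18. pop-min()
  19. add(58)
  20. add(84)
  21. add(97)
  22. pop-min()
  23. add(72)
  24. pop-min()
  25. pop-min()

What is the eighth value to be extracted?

insert 67 → {67}
insert 85 → {67, 85}
pop-min → 67; now {85}
pop-min → 85; now {}
insert 89 → {89}
insert 75 → {75, 89}
pop-min → 75; now {89}
insert 83 → {83, 89}
insert 92 → {83, 89, 92}
insert 52 → {52, 83, 89, 92}
insert 86 → {52, 83, 86, 89, 92}
insert 95 → {52, 83, 86, 89, 92, 95}
pop-min → 52; now {83, 86, 89, 92, 95}
pop-min → 83; now {86, 89, 92, 95}
insert 87 → {86, 87, 89, 92, 95}
pop-min → 86; now {87, 89, 92, 95}
insert 74 → {74, 87, 89, 92, 95}
pop-min → 74; now {87, 89, 92, 95}
insert 58 → {58, 87, 89, 92, 95}
insert 84 → {58, 84, 87, 89, 92, 95}
insert 97 → {58, 84, 87, 89, 92, 95, 97}
pop-min → 58; now {84, 87, 89, 92, 95, 97}
insert 72 → {72, 84, 87, 89, 92, 95, 97}
pop-min → 72; now {84, 87, 89, 92, 95, 97}
pop-min → 84; now {87, 89, 92, 95, 97}

58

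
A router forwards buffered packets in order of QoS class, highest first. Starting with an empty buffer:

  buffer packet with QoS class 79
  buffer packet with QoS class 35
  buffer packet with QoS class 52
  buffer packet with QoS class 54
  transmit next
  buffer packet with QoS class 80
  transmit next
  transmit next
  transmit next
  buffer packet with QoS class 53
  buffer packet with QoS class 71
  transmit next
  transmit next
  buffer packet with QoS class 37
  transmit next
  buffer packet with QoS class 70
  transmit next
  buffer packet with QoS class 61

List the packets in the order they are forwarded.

[79, 80, 54, 52, 71, 53, 37, 70]

insert 79 → {79}
insert 35 → {79, 35}
insert 52 → {79, 52, 35}
insert 54 → {79, 54, 52, 35}
transmit next → 79; now {54, 52, 35}
insert 80 → {80, 54, 52, 35}
transmit next → 80; now {54, 52, 35}
transmit next → 54; now {52, 35}
transmit next → 52; now {35}
insert 53 → {53, 35}
insert 71 → {71, 53, 35}
transmit next → 71; now {53, 35}
transmit next → 53; now {35}
insert 37 → {37, 35}
transmit next → 37; now {35}
insert 70 → {70, 35}
transmit next → 70; now {35}
insert 61 → {61, 35}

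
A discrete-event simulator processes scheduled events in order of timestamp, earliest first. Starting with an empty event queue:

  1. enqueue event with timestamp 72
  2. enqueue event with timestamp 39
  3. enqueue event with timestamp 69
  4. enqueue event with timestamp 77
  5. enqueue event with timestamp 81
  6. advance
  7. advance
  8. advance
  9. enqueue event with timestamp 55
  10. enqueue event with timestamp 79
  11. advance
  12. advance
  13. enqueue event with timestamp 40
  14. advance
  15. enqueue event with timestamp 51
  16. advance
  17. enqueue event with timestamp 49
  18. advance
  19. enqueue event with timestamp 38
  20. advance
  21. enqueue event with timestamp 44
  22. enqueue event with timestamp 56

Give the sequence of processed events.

insert 72 → {72}
insert 39 → {39, 72}
insert 69 → {39, 69, 72}
insert 77 → {39, 69, 72, 77}
insert 81 → {39, 69, 72, 77, 81}
advance → 39; now {69, 72, 77, 81}
advance → 69; now {72, 77, 81}
advance → 72; now {77, 81}
insert 55 → {55, 77, 81}
insert 79 → {55, 77, 79, 81}
advance → 55; now {77, 79, 81}
advance → 77; now {79, 81}
insert 40 → {40, 79, 81}
advance → 40; now {79, 81}
insert 51 → {51, 79, 81}
advance → 51; now {79, 81}
insert 49 → {49, 79, 81}
advance → 49; now {79, 81}
insert 38 → {38, 79, 81}
advance → 38; now {79, 81}
insert 44 → {44, 79, 81}
insert 56 → {44, 56, 79, 81}

[39, 69, 72, 55, 77, 40, 51, 49, 38]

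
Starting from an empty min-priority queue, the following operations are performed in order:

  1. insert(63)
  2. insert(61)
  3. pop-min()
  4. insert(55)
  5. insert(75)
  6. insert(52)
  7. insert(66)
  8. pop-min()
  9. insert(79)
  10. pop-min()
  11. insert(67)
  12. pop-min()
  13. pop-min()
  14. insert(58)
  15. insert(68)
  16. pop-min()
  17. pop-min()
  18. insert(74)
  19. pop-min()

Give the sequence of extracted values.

insert 63 → {63}
insert 61 → {61, 63}
pop-min → 61; now {63}
insert 55 → {55, 63}
insert 75 → {55, 63, 75}
insert 52 → {52, 55, 63, 75}
insert 66 → {52, 55, 63, 66, 75}
pop-min → 52; now {55, 63, 66, 75}
insert 79 → {55, 63, 66, 75, 79}
pop-min → 55; now {63, 66, 75, 79}
insert 67 → {63, 66, 67, 75, 79}
pop-min → 63; now {66, 67, 75, 79}
pop-min → 66; now {67, 75, 79}
insert 58 → {58, 67, 75, 79}
insert 68 → {58, 67, 68, 75, 79}
pop-min → 58; now {67, 68, 75, 79}
pop-min → 67; now {68, 75, 79}
insert 74 → {68, 74, 75, 79}
pop-min → 68; now {74, 75, 79}

[61, 52, 55, 63, 66, 58, 67, 68]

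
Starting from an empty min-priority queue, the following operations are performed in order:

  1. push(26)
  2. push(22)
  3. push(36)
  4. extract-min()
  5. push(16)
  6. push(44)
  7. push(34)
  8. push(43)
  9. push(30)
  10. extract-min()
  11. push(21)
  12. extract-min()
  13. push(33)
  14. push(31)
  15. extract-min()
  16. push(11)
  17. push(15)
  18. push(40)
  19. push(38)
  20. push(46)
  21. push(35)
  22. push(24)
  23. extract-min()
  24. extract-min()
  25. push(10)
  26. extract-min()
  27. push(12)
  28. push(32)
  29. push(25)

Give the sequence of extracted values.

[22, 16, 21, 26, 11, 15, 10]

insert 26 → {26}
insert 22 → {22, 26}
insert 36 → {22, 26, 36}
extract-min → 22; now {26, 36}
insert 16 → {16, 26, 36}
insert 44 → {16, 26, 36, 44}
insert 34 → {16, 26, 34, 36, 44}
insert 43 → {16, 26, 34, 36, 43, 44}
insert 30 → {16, 26, 30, 34, 36, 43, 44}
extract-min → 16; now {26, 30, 34, 36, 43, 44}
insert 21 → {21, 26, 30, 34, 36, 43, 44}
extract-min → 21; now {26, 30, 34, 36, 43, 44}
insert 33 → {26, 30, 33, 34, 36, 43, 44}
insert 31 → {26, 30, 31, 33, 34, 36, 43, 44}
extract-min → 26; now {30, 31, 33, 34, 36, 43, 44}
insert 11 → {11, 30, 31, 33, 34, 36, 43, 44}
insert 15 → {11, 15, 30, 31, 33, 34, 36, 43, 44}
insert 40 → {11, 15, 30, 31, 33, 34, 36, 40, 43, 44}
insert 38 → {11, 15, 30, 31, 33, 34, 36, 38, 40, 43, 44}
insert 46 → {11, 15, 30, 31, 33, 34, 36, 38, 40, 43, 44, 46}
insert 35 → {11, 15, 30, 31, 33, 34, 35, 36, 38, 40, 43, 44, 46}
insert 24 → {11, 15, 24, 30, 31, 33, 34, 35, 36, 38, 40, 43, 44, 46}
extract-min → 11; now {15, 24, 30, 31, 33, 34, 35, 36, 38, 40, 43, 44, 46}
extract-min → 15; now {24, 30, 31, 33, 34, 35, 36, 38, 40, 43, 44, 46}
insert 10 → {10, 24, 30, 31, 33, 34, 35, 36, 38, 40, 43, 44, 46}
extract-min → 10; now {24, 30, 31, 33, 34, 35, 36, 38, 40, 43, 44, 46}
insert 12 → {12, 24, 30, 31, 33, 34, 35, 36, 38, 40, 43, 44, 46}
insert 32 → {12, 24, 30, 31, 32, 33, 34, 35, 36, 38, 40, 43, 44, 46}
insert 25 → {12, 24, 25, 30, 31, 32, 33, 34, 35, 36, 38, 40, 43, 44, 46}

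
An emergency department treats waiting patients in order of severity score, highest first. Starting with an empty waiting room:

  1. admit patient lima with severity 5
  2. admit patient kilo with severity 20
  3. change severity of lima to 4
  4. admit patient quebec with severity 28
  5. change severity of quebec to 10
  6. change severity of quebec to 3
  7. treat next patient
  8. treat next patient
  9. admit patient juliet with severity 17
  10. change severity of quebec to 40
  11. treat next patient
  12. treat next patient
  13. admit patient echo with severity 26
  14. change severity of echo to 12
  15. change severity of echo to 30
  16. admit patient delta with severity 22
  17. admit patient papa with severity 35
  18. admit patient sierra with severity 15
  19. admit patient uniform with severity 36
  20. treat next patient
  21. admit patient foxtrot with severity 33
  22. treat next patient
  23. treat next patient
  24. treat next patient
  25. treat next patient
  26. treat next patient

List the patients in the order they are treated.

[kilo, lima, quebec, juliet, uniform, papa, foxtrot, echo, delta, sierra]

add lima (severity 5) → {lima:5}
add kilo (severity 20) → {kilo:20, lima:5}
update lima to severity 4 → {kilo:20, lima:4}
add quebec (severity 28) → {quebec:28, kilo:20, lima:4}
update quebec to severity 10 → {kilo:20, quebec:10, lima:4}
update quebec to severity 3 → {kilo:20, lima:4, quebec:3}
treat next patient → kilo; now {lima:4, quebec:3}
treat next patient → lima; now {quebec:3}
add juliet (severity 17) → {juliet:17, quebec:3}
update quebec to severity 40 → {quebec:40, juliet:17}
treat next patient → quebec; now {juliet:17}
treat next patient → juliet; now {}
add echo (severity 26) → {echo:26}
update echo to severity 12 → {echo:12}
update echo to severity 30 → {echo:30}
add delta (severity 22) → {echo:30, delta:22}
add papa (severity 35) → {papa:35, echo:30, delta:22}
add sierra (severity 15) → {papa:35, echo:30, delta:22, sierra:15}
add uniform (severity 36) → {uniform:36, papa:35, echo:30, delta:22, sierra:15}
treat next patient → uniform; now {papa:35, echo:30, delta:22, sierra:15}
add foxtrot (severity 33) → {papa:35, foxtrot:33, echo:30, delta:22, sierra:15}
treat next patient → papa; now {foxtrot:33, echo:30, delta:22, sierra:15}
treat next patient → foxtrot; now {echo:30, delta:22, sierra:15}
treat next patient → echo; now {delta:22, sierra:15}
treat next patient → delta; now {sierra:15}
treat next patient → sierra; now {}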